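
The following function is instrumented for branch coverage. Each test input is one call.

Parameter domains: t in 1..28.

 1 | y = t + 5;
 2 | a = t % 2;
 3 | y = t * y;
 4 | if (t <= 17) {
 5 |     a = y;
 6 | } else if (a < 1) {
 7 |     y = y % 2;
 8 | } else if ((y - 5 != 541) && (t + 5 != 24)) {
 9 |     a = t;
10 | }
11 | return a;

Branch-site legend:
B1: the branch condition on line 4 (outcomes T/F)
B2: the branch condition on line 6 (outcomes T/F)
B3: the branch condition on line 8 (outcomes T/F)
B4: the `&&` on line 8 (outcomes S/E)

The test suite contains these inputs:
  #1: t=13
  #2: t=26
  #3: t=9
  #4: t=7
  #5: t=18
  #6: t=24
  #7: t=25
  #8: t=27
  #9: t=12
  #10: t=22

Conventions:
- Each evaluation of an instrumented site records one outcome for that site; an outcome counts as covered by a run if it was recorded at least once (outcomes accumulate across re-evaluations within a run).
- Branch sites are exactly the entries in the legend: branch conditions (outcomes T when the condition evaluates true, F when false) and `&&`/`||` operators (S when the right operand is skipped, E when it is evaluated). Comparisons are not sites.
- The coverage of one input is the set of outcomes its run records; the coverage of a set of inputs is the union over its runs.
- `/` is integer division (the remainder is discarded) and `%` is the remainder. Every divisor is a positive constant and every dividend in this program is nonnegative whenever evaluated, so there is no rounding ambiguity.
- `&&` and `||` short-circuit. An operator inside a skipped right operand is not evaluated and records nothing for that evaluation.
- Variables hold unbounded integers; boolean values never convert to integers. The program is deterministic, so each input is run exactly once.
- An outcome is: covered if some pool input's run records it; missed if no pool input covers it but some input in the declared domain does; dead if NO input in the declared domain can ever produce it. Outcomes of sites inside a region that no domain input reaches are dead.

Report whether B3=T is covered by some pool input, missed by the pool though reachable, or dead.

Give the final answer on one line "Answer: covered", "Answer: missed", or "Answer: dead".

B3=T is recorded by pool input(s) 7, 8 -> covered

Answer: covered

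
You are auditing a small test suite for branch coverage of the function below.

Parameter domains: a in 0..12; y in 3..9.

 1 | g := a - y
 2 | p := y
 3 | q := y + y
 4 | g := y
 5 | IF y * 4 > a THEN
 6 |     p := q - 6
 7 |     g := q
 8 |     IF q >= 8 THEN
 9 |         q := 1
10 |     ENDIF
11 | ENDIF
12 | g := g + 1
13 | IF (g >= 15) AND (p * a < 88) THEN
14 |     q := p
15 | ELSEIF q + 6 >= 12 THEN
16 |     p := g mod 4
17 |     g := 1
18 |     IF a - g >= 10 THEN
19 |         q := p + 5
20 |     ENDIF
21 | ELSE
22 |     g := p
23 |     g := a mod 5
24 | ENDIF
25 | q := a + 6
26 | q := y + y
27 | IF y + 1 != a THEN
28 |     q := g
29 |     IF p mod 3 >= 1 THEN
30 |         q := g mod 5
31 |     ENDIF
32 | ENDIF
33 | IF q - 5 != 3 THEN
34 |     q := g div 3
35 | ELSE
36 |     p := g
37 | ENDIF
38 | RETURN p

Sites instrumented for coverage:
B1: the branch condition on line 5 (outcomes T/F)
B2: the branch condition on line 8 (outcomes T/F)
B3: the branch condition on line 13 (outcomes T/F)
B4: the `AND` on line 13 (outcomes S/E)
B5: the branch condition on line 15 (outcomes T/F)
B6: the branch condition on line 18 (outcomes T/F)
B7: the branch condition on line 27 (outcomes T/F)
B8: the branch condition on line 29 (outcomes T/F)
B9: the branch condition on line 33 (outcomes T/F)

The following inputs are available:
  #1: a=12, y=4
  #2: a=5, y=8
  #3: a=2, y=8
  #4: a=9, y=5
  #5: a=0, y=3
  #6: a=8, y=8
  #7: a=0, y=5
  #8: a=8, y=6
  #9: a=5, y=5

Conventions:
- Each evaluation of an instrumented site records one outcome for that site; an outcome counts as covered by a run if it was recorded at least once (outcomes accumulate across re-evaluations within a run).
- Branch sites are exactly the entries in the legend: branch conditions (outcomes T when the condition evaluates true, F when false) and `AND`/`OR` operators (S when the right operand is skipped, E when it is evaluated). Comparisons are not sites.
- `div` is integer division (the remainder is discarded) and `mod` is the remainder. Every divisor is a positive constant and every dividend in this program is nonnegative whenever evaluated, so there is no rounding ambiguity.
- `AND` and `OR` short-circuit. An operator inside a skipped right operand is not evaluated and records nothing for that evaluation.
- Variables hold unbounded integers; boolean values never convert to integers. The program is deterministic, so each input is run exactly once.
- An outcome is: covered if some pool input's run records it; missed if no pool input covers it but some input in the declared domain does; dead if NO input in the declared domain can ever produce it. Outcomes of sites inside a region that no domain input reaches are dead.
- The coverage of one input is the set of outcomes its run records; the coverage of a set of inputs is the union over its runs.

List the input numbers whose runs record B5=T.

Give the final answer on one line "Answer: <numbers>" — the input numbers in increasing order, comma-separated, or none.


input #1 (a=12, y=4): never hits B5=T
input #2 (a=5, y=8): never hits B5=T
input #3 (a=2, y=8): never hits B5=T
input #4 (a=9, y=5): never hits B5=T
input #5 (a=0, y=3): hits B5=T
input #6 (a=8, y=8): never hits B5=T
input #7 (a=0, y=5): never hits B5=T
input #8 (a=8, y=6): never hits B5=T
input #9 (a=5, y=5): never hits B5=T
Answer: 5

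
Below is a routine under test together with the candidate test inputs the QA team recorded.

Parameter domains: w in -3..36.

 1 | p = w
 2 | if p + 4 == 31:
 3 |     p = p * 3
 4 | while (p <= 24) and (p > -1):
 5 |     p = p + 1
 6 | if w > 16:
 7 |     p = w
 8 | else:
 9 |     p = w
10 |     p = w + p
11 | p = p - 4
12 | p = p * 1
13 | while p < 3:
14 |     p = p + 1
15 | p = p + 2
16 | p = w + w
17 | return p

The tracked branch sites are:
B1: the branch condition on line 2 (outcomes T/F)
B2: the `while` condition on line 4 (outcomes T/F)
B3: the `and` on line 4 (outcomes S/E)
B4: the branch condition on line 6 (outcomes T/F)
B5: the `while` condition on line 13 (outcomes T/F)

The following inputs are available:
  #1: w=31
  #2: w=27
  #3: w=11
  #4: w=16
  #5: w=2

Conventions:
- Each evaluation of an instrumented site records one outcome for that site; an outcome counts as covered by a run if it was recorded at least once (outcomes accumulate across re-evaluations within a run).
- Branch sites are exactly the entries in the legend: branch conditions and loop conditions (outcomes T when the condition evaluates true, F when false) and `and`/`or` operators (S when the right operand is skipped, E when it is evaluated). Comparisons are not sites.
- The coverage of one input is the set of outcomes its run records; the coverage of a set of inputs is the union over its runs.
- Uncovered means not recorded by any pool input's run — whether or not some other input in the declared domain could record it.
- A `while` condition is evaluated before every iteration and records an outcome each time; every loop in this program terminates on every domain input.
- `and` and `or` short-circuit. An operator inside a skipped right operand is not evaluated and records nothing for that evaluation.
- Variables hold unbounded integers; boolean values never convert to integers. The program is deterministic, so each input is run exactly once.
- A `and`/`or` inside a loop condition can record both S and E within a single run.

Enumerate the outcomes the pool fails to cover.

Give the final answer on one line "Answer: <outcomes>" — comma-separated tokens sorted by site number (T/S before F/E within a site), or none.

#1 (w=31) -> B1->F, B3->S, B2->F, B4->T, B5->F; covered: B1=F, B2=F, B3=S, B4=T, B5=F
#2 (w=27) -> B1->T, B3->S, B2->F, B4->T, B5->F; covered: B1=T, B2=F, B3=S, B4=T, B5=F
#3 (w=11) -> B1->F, B3->E, B2->T, B3->E, B2->T, B3->E, B2->T, B3->E, B2->T, B3->E, B2->T, B3->E, B2->T, B3->E, ...; covered: B1=F, B2=T, B2=F, B3=S, B3=E, B4=F, B5=F
#4 (w=16) -> B1->F, B3->E, B2->T, B3->E, B2->T, B3->E, B2->T, B3->E, B2->T, B3->E, B2->T, B3->E, B2->T, B3->E, ...; covered: B1=F, B2=T, B2=F, B3=S, B3=E, B4=F, B5=F
#5 (w=2) -> B1->F, B3->E, B2->T, B3->E, B2->T, B3->E, B2->T, B3->E, B2->T, B3->E, B2->T, B3->E, B2->T, B3->E, ...; covered: B1=F, B2=T, B2=F, B3=S, B3=E, B4=F, B5=T, B5=F
union over the pool: B1=T, B1=F, B2=T, B2=F, B3=S, B3=E, B4=T, B4=F, B5=T, B5=F
uncovered (0 of 10): none

Answer: none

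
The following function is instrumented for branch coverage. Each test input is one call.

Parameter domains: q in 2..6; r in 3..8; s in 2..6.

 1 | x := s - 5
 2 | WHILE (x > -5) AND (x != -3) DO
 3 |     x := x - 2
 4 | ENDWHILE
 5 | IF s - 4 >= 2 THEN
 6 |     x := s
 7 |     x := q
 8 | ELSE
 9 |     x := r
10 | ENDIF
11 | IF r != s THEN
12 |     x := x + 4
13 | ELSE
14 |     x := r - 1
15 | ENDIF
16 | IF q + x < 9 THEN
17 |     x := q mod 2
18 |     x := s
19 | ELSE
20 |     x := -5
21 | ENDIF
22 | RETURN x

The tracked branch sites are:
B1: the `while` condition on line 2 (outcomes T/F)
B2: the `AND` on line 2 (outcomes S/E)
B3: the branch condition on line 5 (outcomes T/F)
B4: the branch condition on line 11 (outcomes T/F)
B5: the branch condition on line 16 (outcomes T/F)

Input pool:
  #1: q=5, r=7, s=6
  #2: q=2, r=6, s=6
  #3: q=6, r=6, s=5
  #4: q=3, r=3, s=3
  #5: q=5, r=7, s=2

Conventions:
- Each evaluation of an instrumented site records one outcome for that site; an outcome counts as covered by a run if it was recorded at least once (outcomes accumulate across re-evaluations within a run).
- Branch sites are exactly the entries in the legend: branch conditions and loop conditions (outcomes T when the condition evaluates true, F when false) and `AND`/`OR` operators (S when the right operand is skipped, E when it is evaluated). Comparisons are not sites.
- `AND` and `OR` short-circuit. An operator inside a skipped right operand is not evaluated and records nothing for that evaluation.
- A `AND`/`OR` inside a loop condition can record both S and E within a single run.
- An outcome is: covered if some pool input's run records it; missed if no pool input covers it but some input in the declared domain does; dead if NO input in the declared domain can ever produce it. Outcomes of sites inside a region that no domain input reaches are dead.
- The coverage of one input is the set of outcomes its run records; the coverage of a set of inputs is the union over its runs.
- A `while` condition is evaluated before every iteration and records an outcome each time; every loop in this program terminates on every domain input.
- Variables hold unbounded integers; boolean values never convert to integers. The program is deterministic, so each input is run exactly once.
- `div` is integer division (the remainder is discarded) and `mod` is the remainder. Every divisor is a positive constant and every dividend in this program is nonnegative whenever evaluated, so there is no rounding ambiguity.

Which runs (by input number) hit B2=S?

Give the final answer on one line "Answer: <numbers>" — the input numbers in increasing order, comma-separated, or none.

input #1 (q=5, r=7, s=6): never hits B2=S
input #2 (q=2, r=6, s=6): never hits B2=S
input #3 (q=6, r=6, s=5): hits B2=S
input #4 (q=3, r=3, s=3): hits B2=S
input #5 (q=5, r=7, s=2): never hits B2=S

Answer: 3, 4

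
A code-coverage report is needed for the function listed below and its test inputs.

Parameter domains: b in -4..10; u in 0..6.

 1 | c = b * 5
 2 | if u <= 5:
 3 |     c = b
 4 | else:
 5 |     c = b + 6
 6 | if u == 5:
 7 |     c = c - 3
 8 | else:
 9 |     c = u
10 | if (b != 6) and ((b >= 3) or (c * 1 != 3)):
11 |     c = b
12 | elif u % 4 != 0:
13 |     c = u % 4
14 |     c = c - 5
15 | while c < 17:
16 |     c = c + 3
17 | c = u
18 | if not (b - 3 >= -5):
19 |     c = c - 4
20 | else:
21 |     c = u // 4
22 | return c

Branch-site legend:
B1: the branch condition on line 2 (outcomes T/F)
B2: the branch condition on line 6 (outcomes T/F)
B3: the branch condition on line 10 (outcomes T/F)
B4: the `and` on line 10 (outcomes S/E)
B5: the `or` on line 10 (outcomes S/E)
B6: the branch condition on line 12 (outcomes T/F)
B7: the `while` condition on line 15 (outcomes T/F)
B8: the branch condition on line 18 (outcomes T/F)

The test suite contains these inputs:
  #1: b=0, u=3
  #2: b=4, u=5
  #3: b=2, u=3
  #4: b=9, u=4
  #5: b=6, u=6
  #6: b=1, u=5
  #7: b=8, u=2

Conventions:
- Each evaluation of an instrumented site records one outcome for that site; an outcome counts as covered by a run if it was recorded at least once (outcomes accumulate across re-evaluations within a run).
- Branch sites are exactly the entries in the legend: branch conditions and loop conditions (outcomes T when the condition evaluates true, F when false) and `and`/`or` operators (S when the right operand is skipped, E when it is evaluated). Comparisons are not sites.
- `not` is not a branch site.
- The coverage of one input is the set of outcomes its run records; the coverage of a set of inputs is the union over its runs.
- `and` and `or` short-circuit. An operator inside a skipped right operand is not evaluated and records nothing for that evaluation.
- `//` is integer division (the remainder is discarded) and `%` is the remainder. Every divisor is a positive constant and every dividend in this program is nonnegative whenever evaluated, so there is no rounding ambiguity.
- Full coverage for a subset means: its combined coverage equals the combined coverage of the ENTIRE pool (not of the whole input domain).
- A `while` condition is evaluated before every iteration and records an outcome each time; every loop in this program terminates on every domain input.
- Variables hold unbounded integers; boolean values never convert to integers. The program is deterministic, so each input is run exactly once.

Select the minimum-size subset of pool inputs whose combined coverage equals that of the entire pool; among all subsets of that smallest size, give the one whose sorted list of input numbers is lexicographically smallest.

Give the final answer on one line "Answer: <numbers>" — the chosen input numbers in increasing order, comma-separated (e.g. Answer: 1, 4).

input #1 (b=0, u=3): covers B1=T, B2=F, B3=F, B4=E, B5=E, B6=T, B7=T, B7=F, B8=F
input #2 (b=4, u=5): covers B1=T, B2=T, B3=T, B4=E, B5=S, B7=T, B7=F, B8=F
input #3 (b=2, u=3): covers B1=T, B2=F, B3=F, B4=E, B5=E, B6=T, B7=T, B7=F, B8=F
input #4 (b=9, u=4): covers B1=T, B2=F, B3=T, B4=E, B5=S, B7=T, B7=F, B8=F
input #5 (b=6, u=6): covers B1=F, B2=F, B3=F, B4=S, B6=T, B7=T, B7=F, B8=F
input #6 (b=1, u=5): covers B1=T, B2=T, B3=T, B4=E, B5=E, B7=T, B7=F, B8=F
input #7 (b=8, u=2): covers B1=T, B2=F, B3=T, B4=E, B5=S, B7=T, B7=F, B8=F
together the pool reaches 14 outcomes: B1=T, B1=F, B2=T, B2=F, B3=T, B3=F, B4=S, B4=E, B5=S, B5=E, B6=T, B7=T, B7=F, B8=F
no size-1 subset reaches all 14 outcomes (best union: 9/14)
no size-2 subset reaches all 14 outcomes (best union: 13/14)
inputs {1, 2, 5} (size 3) cover everything; no size-3 subset with a lexicographically smaller index list covers all 14

Answer: 1, 2, 5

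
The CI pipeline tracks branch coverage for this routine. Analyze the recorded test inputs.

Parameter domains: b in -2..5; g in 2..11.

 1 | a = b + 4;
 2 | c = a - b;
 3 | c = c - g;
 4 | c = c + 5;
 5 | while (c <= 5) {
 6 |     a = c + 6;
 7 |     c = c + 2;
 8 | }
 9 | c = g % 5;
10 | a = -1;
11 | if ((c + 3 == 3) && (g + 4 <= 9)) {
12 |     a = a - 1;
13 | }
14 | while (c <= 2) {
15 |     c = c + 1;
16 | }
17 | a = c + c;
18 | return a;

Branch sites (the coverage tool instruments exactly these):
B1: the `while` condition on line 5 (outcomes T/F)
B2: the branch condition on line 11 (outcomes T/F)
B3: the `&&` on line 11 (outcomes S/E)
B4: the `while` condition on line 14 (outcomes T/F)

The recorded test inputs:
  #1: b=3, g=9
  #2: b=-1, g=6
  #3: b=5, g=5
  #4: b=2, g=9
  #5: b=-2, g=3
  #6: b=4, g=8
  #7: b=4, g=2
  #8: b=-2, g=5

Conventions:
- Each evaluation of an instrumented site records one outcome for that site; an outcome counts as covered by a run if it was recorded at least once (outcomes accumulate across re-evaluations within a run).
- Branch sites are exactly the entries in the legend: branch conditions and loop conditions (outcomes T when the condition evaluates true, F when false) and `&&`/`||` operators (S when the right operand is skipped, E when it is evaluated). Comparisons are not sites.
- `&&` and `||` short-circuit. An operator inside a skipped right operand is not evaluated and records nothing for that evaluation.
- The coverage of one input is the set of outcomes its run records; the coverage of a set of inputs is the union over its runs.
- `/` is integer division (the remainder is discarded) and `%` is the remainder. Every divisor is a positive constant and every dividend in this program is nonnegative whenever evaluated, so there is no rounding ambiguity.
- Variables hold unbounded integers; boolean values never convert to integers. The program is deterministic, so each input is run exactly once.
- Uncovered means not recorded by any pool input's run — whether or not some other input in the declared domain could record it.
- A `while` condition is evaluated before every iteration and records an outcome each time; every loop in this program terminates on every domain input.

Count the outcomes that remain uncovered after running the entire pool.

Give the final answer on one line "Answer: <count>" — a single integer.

run #1 (b=3, g=9) records B1=T, B1=F, B2=F, B3=S, B4=F
run #2 (b=-1, g=6) records B1=T, B1=F, B2=F, B3=S, B4=T, B4=F
run #3 (b=5, g=5) records B1=T, B1=F, B2=T, B3=E, B4=T, B4=F
run #4 (b=2, g=9) records B1=T, B1=F, B2=F, B3=S, B4=F
run #5 (b=-2, g=3) records B1=F, B2=F, B3=S, B4=F
run #6 (b=4, g=8) records B1=T, B1=F, B2=F, B3=S, B4=F
run #7 (b=4, g=2) records B1=F, B2=F, B3=S, B4=T, B4=F
run #8 (b=-2, g=5) records B1=T, B1=F, B2=T, B3=E, B4=T, B4=F
union over the pool: B1=T, B1=F, B2=T, B2=F, B3=S, B3=E, B4=T, B4=F
uncovered (0 of 8): none

Answer: 0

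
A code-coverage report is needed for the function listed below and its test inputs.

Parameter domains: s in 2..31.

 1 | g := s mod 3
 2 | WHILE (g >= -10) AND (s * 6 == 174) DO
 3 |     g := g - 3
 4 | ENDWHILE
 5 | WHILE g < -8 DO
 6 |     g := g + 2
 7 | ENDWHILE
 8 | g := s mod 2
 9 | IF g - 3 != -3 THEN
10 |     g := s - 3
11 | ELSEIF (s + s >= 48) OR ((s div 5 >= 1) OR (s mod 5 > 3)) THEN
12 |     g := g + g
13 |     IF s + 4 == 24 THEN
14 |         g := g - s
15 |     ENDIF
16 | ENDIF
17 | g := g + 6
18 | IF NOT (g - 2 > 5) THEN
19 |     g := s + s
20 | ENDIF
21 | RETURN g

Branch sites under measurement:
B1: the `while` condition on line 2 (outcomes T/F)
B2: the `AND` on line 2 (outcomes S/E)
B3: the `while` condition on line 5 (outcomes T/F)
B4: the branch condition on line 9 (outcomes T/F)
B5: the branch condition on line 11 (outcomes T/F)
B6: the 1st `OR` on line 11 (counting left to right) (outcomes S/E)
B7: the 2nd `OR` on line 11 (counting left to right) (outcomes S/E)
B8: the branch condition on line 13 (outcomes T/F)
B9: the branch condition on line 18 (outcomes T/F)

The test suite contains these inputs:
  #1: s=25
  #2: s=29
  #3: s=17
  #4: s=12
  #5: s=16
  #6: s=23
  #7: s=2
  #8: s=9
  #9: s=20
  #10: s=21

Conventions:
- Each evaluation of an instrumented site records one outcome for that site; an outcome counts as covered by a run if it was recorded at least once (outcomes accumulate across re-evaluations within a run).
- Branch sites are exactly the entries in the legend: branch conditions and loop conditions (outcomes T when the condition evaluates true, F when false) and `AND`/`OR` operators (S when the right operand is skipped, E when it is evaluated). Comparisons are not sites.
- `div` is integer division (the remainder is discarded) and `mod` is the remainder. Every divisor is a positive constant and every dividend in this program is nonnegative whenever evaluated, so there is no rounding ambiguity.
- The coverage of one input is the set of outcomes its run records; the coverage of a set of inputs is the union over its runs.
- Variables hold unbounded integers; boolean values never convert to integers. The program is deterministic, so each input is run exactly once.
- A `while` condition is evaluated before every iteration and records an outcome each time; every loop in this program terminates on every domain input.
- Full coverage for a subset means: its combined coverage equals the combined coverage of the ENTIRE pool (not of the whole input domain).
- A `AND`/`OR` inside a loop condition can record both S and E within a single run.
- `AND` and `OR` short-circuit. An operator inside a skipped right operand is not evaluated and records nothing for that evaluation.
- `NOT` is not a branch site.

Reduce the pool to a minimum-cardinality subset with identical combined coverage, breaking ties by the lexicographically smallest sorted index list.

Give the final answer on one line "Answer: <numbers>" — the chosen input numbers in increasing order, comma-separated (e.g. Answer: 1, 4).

#1 (s=25) -> covered: B1=F, B2=E, B3=F, B4=T, B9=F
#2 (s=29) -> covered: B1=T, B1=F, B2=S, B2=E, B3=T, B3=F, B4=T, B9=F
#3 (s=17) -> covered: B1=F, B2=E, B3=F, B4=T, B9=F
#4 (s=12) -> covered: B1=F, B2=E, B3=F, B4=F, B5=T, B6=E, B7=S, B8=F, B9=T
#5 (s=16) -> covered: B1=F, B2=E, B3=F, B4=F, B5=T, B6=E, B7=S, B8=F, B9=T
#6 (s=23) -> covered: B1=F, B2=E, B3=F, B4=T, B9=F
#7 (s=2) -> covered: B1=F, B2=E, B3=F, B4=F, B5=F, B6=E, B7=E, B9=T
#8 (s=9) -> covered: B1=F, B2=E, B3=F, B4=T, B9=F
#9 (s=20) -> covered: B1=F, B2=E, B3=F, B4=F, B5=T, B6=E, B7=S, B8=T, B9=T
#10 (s=21) -> covered: B1=F, B2=E, B3=F, B4=T, B9=F
the full pool covers 17 outcomes: B1=T, B1=F, B2=S, B2=E, B3=T, B3=F, B4=T, B4=F, B5=T, B5=F, B6=E, B7=S, B7=E, B8=T, B8=F, B9=T, B9=F
size 1 is not enough: best union over all size-1 subsets is 9/17
size 2 is not enough: best union over all size-2 subsets is 14/17
size 3 is not enough: best union over all size-3 subsets is 16/17
the canonical winner is {2, 4, 7, 9}: size 4, full 17-outcome coverage, earliest index list among size-4 covers

Answer: 2, 4, 7, 9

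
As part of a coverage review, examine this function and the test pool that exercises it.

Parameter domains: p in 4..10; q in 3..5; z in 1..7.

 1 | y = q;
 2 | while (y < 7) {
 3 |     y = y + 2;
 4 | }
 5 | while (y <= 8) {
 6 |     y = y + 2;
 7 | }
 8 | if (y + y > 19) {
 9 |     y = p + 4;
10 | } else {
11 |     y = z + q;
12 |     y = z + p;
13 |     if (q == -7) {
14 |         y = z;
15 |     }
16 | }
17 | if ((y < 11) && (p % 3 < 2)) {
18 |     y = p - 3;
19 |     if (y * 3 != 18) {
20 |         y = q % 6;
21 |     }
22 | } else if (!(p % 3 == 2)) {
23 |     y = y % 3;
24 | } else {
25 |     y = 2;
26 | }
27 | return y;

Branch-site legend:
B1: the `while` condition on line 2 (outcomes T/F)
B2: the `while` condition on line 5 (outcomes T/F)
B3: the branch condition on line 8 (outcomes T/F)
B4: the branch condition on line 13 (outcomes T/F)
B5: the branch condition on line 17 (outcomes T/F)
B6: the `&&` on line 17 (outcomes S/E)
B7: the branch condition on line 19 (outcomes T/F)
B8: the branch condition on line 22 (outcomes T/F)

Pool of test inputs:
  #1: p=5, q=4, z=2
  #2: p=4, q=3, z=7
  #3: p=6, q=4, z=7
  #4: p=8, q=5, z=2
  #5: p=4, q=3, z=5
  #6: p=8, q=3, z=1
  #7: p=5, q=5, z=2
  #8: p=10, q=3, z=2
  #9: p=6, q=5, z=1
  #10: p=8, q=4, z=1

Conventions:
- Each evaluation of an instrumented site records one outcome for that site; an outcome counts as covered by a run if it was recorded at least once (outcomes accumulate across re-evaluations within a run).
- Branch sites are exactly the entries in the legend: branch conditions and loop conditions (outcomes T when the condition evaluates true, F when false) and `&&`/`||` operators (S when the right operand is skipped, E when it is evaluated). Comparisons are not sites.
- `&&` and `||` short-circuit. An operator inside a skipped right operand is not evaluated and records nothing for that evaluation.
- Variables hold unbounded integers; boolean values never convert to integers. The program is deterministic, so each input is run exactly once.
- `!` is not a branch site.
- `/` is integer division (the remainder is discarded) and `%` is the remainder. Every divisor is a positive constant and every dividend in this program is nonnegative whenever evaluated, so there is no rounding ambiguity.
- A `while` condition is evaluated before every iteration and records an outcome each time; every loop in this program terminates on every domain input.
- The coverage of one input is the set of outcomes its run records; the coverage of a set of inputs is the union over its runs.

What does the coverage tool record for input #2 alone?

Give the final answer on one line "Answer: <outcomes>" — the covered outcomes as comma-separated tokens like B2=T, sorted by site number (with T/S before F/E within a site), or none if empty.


Running input #2 (p=4, q=3, z=7), event by event:
  B1->T, B1->T, B1->F, B2->T, B2->F, B3->F, B4->F, B6->S, B5->F, B8->T
deduplicating events, the covered set is: B1=T, B1=F, B2=T, B2=F, B3=F, B4=F, B5=F, B6=S, B8=T
Answer: B1=T, B1=F, B2=T, B2=F, B3=F, B4=F, B5=F, B6=S, B8=T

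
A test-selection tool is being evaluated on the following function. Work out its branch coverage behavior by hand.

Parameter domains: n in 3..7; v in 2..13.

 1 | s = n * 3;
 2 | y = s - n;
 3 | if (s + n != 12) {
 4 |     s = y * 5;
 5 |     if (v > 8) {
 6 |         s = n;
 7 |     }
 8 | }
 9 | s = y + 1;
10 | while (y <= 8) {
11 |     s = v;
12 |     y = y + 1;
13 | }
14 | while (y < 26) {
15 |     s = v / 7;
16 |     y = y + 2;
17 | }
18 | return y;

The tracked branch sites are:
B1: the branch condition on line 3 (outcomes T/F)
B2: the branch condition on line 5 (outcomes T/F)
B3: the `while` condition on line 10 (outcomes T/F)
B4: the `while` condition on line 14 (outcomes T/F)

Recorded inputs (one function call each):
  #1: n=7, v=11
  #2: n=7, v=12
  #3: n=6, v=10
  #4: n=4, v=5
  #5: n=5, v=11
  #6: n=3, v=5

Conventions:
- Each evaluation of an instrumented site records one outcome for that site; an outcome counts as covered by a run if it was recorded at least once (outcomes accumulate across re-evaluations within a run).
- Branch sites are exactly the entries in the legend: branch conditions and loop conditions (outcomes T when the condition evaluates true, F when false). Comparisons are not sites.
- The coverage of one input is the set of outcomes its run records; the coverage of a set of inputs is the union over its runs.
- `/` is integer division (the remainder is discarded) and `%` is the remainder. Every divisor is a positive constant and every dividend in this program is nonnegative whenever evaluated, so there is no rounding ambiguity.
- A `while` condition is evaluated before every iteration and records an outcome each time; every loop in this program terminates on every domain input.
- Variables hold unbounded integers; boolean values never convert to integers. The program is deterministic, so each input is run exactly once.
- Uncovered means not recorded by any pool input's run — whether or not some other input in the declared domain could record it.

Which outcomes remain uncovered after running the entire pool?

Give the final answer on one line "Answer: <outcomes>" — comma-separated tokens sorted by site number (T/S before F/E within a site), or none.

input #1 (n=7, v=11): events B1->T, B2->T, B3->F, B4->T, B4->T, B4->T, B4->T, B4->T, B4->T, B4->F; covers B1=T, B2=T, B3=F, B4=T, B4=F
input #2 (n=7, v=12): events B1->T, B2->T, B3->F, B4->T, B4->T, B4->T, B4->T, B4->T, B4->T, B4->F; covers B1=T, B2=T, B3=F, B4=T, B4=F
input #3 (n=6, v=10): events B1->T, B2->T, B3->F, B4->T, B4->T, B4->T, B4->T, B4->T, B4->T, B4->T, B4->F; covers B1=T, B2=T, B3=F, B4=T, B4=F
input #4 (n=4, v=5): events B1->T, B2->F, B3->T, B3->F, B4->T, B4->T, B4->T, B4->T, B4->T, B4->T, B4->T, B4->T, B4->T, B4->F; covers B1=T, B2=F, B3=T, B3=F, B4=T, B4=F
input #5 (n=5, v=11): events B1->T, B2->T, B3->F, B4->T, B4->T, B4->T, B4->T, B4->T, B4->T, B4->T, B4->T, B4->F; covers B1=T, B2=T, B3=F, B4=T, B4=F
input #6 (n=3, v=5): events B1->F, B3->T, B3->T, B3->T, B3->F, B4->T, B4->T, B4->T, B4->T, B4->T, B4->T, B4->T, B4->T, B4->T, ...; covers B1=F, B3=T, B3=F, B4=T, B4=F
union over the pool: B1=T, B1=F, B2=T, B2=F, B3=T, B3=F, B4=T, B4=F
uncovered (0 of 8): none

Answer: none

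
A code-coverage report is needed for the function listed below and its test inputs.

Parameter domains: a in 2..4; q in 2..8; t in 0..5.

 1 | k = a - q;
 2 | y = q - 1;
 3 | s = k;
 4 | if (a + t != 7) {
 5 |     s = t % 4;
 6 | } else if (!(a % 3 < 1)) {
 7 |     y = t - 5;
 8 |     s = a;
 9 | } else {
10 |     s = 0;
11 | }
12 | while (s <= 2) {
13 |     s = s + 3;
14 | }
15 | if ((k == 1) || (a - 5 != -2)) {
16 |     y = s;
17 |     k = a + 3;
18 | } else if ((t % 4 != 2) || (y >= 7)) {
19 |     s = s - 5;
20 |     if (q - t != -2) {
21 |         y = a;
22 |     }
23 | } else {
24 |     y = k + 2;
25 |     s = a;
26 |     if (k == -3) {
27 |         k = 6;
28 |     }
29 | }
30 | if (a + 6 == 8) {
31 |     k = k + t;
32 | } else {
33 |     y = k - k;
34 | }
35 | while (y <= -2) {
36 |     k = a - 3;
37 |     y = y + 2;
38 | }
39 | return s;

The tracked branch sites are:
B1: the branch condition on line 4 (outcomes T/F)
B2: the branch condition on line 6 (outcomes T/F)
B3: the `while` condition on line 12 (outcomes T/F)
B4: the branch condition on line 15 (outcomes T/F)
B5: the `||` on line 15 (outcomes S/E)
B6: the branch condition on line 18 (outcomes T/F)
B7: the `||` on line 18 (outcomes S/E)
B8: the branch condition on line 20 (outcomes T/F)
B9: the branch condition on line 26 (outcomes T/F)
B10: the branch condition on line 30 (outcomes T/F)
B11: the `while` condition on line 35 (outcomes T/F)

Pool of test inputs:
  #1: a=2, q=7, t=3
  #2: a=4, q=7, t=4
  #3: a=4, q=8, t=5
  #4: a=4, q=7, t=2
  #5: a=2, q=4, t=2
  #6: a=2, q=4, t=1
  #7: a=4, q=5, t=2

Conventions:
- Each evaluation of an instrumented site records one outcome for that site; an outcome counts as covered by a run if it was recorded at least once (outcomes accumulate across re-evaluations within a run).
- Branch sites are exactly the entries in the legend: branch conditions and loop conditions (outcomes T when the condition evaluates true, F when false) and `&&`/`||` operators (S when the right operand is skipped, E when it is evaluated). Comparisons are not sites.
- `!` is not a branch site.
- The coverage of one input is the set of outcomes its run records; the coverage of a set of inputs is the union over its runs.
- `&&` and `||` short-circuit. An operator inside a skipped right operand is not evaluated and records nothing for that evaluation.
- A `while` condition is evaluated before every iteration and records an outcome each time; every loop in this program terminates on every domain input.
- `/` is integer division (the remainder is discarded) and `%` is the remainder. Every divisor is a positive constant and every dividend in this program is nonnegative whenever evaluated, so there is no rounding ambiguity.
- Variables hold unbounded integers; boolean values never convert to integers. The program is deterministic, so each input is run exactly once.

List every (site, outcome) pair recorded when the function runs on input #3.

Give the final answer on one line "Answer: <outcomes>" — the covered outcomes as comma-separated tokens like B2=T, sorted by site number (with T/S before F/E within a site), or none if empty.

Simulating input #3 (a=4, q=8, t=5) step by step:
  B1->T, B3->T, B3->F, B5->E, B4->T, B10->F, B11->F
collecting distinct outcomes: B1=T, B3=T, B3=F, B4=T, B5=E, B10=F, B11=F

Answer: B1=T, B3=T, B3=F, B4=T, B5=E, B10=F, B11=F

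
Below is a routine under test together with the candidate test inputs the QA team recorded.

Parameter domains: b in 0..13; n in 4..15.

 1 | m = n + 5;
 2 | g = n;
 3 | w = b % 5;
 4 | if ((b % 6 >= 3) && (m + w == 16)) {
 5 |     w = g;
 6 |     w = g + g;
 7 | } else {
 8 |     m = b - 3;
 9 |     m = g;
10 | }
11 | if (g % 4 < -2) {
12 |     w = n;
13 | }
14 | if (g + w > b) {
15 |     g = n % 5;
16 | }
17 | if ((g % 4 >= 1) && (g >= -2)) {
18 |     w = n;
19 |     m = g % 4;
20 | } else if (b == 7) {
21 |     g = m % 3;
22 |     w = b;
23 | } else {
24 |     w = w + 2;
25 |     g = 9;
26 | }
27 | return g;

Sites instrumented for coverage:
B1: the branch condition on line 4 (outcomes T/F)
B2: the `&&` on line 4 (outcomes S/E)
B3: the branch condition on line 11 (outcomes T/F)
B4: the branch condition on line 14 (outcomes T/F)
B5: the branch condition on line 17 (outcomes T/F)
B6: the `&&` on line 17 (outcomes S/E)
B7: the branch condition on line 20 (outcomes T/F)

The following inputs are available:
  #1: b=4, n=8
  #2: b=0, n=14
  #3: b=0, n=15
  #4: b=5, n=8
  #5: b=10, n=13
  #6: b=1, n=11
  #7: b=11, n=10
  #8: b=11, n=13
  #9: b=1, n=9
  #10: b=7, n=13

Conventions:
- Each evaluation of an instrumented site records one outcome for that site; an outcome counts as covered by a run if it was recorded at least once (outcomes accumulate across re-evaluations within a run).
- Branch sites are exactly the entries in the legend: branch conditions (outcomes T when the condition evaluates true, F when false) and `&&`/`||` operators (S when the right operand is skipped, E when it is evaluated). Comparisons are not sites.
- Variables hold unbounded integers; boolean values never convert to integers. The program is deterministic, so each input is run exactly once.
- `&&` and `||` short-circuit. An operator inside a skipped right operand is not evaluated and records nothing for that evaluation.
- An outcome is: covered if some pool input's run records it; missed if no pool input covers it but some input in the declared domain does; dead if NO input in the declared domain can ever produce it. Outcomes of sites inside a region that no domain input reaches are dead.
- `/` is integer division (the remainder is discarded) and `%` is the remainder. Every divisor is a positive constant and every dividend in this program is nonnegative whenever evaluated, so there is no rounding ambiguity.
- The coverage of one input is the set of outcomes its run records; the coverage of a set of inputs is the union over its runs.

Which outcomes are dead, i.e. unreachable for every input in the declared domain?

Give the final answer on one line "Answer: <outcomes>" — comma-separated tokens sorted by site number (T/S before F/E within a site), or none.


exhaustive pass over the 168-input domain:
  B3=T: unreachable across the whole domain -> dead
  reachable outcomes have witnesses, e.g. B1=T (e.g. b=3, n=8), B1=F (e.g. b=0, n=4), B2=S (e.g. b=0, n=4), B2=E (e.g. b=3, n=4)
Answer: B3=T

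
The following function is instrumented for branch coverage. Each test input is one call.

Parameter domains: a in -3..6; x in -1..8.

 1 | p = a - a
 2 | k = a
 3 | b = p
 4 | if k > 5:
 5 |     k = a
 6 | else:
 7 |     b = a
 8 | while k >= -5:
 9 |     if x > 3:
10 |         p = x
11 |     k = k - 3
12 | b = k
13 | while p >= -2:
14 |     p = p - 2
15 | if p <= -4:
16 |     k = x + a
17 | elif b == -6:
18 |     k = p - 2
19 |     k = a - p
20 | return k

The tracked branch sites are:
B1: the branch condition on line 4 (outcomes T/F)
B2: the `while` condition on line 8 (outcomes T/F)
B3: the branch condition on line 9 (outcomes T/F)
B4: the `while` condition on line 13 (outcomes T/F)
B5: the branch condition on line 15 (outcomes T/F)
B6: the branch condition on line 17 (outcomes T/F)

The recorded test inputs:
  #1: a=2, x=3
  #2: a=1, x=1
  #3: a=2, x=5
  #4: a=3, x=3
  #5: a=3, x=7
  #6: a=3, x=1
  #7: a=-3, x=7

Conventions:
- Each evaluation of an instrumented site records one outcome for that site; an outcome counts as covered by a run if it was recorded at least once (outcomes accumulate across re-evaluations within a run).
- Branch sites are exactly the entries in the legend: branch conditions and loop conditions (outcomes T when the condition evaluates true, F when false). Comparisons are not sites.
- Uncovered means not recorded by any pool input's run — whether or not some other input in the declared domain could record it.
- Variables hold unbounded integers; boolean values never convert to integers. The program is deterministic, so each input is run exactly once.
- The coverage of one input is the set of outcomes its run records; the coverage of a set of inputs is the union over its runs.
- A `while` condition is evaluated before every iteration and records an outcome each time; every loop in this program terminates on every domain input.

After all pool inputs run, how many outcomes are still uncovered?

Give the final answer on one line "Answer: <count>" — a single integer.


test 1 (a=2, x=3) hits B1=F, B2=T, B2=F, B3=F, B4=T, B4=F, B5=T
test 2 (a=1, x=1) hits B1=F, B2=T, B2=F, B3=F, B4=T, B4=F, B5=T
test 3 (a=2, x=5) hits B1=F, B2=T, B2=F, B3=T, B4=T, B4=F, B5=F, B6=F
test 4 (a=3, x=3) hits B1=F, B2=T, B2=F, B3=F, B4=T, B4=F, B5=T
test 5 (a=3, x=7) hits B1=F, B2=T, B2=F, B3=T, B4=T, B4=F, B5=F, B6=T
test 6 (a=3, x=1) hits B1=F, B2=T, B2=F, B3=F, B4=T, B4=F, B5=T
test 7 (a=-3, x=7) hits B1=F, B2=T, B2=F, B3=T, B4=T, B4=F, B5=F, B6=T
union over the pool: B1=F, B2=T, B2=F, B3=T, B3=F, B4=T, B4=F, B5=T, B5=F, B6=T, B6=F
uncovered (1 of 12): B1=T
Answer: 1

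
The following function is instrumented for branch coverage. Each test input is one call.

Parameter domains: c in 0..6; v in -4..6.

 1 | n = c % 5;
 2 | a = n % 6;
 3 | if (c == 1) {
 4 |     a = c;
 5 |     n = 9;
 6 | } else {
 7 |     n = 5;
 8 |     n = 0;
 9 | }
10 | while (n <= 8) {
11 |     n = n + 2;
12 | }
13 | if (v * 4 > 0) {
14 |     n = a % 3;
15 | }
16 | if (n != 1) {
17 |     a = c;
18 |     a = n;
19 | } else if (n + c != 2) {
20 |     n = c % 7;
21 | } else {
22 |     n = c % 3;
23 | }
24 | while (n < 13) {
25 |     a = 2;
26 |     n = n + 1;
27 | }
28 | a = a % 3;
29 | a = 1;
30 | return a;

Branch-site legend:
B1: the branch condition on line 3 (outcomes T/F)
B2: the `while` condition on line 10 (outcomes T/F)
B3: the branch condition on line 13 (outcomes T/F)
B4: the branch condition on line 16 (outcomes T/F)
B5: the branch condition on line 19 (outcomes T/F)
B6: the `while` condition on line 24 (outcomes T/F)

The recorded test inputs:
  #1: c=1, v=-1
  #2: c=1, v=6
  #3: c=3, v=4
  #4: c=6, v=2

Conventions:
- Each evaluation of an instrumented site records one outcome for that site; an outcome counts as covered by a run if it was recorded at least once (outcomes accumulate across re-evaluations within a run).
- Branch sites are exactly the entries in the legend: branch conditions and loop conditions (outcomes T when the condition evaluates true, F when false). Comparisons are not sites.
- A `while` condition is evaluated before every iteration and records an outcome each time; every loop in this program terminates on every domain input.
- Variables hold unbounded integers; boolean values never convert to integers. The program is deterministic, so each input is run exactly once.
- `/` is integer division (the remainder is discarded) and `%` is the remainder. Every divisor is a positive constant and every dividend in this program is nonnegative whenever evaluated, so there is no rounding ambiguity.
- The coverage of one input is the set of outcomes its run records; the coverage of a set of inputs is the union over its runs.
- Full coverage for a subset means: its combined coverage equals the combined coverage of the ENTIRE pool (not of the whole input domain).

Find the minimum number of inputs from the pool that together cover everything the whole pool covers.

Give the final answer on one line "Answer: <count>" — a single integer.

run #1 (c=1, v=-1) records B1=T, B2=F, B3=F, B4=T, B6=T, B6=F
run #2 (c=1, v=6) records B1=T, B2=F, B3=T, B4=F, B5=F, B6=T, B6=F
run #3 (c=3, v=4) records B1=F, B2=T, B2=F, B3=T, B4=T, B6=T, B6=F
run #4 (c=6, v=2) records B1=F, B2=T, B2=F, B3=T, B4=F, B5=T, B6=T, B6=F
together the pool reaches 12 outcomes: B1=T, B1=F, B2=T, B2=F, B3=T, B3=F, B4=T, B4=F, B5=T, B5=F, B6=T, B6=F
size 1 is not enough: best union over all size-1 subsets is 8/12
size 2 is not enough: best union over all size-2 subsets is 11/12
the canonical winner is {1, 2, 4}: size 3, full 12-outcome coverage, earliest index list among size-3 covers

Answer: 3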